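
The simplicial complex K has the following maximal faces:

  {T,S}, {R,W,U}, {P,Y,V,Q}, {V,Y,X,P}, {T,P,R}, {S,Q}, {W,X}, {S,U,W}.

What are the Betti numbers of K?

We work with the vertex ordering P < Q < R < S < T < U < V < W < X < Y. The simplices of K, each written with vertices in increasing order, are:

  0-simplices (10): P, Q, R, S, T, U, V, W, X, Y
  1-simplices (20): PQ, PR, PT, PV, PX, PY, QS, QV, QY, RT, RU, RW, ST, SU, SW, UW, VX, VY, WX, XY
  2-simplices (10): PQV, PQY, PRT, PVX, PVY, PXY, QVY, RUW, SUW, VXY
  3-simplices (2): PQVY, PVXY

giving chain groups C_0 ≅ Z^10, C_1 ≅ Z^20, C_2 ≅ Z^10, C_3 ≅ Z^2.

Boundary ∂_1: C_1 → C_0 sends each edge [p,q] (with p < q) to q − p. For instance
  ∂PX = X − P.
This gives a 10×20 integer matrix of rank 9; reducing to Smith normal form yields diagonal entries (1,1,1,1,1,1,1,1,1).

The boundary map ∂_2: C_2 → C_1 acts by ∂[p,q,r] = [q,r] − [p,r] + [p,q]. For instance
  ∂SUW = UW − SW + SU,
  ∂QVY = VY − QY + QV.
The resulting 20×10 matrix has rank 8, and its Smith normal form has invariant factors (1,1,1,1,1,1,1,1).

∂_3: C_3 → C_2 sends each 3-simplex σ to the alternating sum Σ_i (−1)^i (σ with its i-th vertex removed). For instance
  ∂PQVY = QVY − PVY + PQY − PQV,
  ∂PVXY = VXY − PXY + PVY − PVX.
The resulting 10×2 matrix has rank 2, and its Smith normal form has invariant factors (1,1).

Computing H_k = (kernel of ∂_k) / (image of ∂_{k+1}):

  H_0: rank C_0 − rank ∂_1 = 10 − 9 = 1, and the invariant factors of ∂_1 are all 1, so H_0 ≅ Z.
  H_1: rank ker ∂_1 − rank ∂_2 = (20 − 9) − 8 = 3, and the invariant factors of ∂_2 are all 1, so H_1 ≅ Z^3.
  H_2: rank ker ∂_2 − rank ∂_3 = (10 − 8) − 2 = 0, and the invariant factors of ∂_3 are all 1, so H_2 ≅ 0.
  H_3: rank ker ∂_3 − rank ∂_4 = (2 − 2) − 0 = 0, and there is no ∂_4, so H_3 ≅ 0.

Hence the Betti numbers are b_0 = 1, b_1 = 3, b_2 = 0, b_3 = 0.

b_0 = 1, b_1 = 3, b_2 = 0, b_3 = 0.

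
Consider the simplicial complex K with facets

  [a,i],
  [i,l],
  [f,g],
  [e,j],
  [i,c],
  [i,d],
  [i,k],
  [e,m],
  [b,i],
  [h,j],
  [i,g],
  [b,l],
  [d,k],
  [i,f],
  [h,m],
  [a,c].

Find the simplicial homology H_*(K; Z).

Fix the vertex order a < b < c < d < e < f < g < h < i < j < k < l < m and write every simplex with vertices in increasing order. Then dim K = 1 and the simplices of K are:

  0-simplices (13): a, b, c, d, e, f, g, h, i, j, k, l, m
  1-simplices (16): ac, ai, bi, bl, ci, di, dk, ej, em, fg, fi, gi, hj, hm, ik, il

giving chain groups C_0 ≅ Z^13, C_1 ≅ Z^16.

∂_1: C_1 → C_0 sends each edge [p,q] (with p < q) to q − p. For instance
  ∂hj = j − h.
As a 13×16 matrix over Z this has rank 11, with invariant factors (1,1,1,1,1,1,1,1,1,1,1).

Reading off H_k = ker ∂_k / im ∂_{k+1}:

  H_0: rank C_0 − rank ∂_1 = 13 − 11 = 2, and the invariant factors of ∂_1 are all 1, so H_0 = Z^2.
  H_1: rank ker ∂_1 − rank ∂_2 = (16 − 11) − 0 = 5, and there is no ∂_2, so H_1 = Z^5.

H_0 = Z^2,  H_1 = Z^5.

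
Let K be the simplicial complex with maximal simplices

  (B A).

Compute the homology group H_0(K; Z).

Fix the vertex order A < B and write every simplex with vertices in increasing order. Then dim K = 1 and the simplices of K are:

  0-simplices (2): A, B
  1-simplices (1): AB

Hence C_0 ≅ Z^2, C_1 ≅ Z^1.

Boundary ∂_1: C_1 → C_0 sends each edge [p,q] (with p < q) to q − p.
The resulting 2×1 matrix has rank 1, and its Smith normal form has invariant factors (1).

Computing H_k = (kernel of ∂_k) / (image of ∂_{k+1}):

  H_0: rank C_0 − rank ∂_1 = 2 − 1 = 1, and the invariant factors of ∂_1 are all 1, so H_0 = Z.

H_0 = Z.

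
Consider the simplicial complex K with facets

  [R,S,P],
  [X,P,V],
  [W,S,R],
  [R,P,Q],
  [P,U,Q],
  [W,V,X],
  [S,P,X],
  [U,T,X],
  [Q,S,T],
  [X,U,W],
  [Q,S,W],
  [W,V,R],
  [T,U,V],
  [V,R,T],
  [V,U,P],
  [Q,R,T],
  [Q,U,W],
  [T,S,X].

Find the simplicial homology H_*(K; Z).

H_0 ≅ Z,  H_1 ≅ Z ⊕ Z/2Z,  H_2 = 0.

Take the total order P < Q < R < S < T < U < V < W < X on the vertex set. Then K (dimension 2) consists of the simplices:

  0-simplices (9): P, Q, R, S, T, U, V, W, X
  1-simplices (27): PQ, PR, PS, PU, PV, PX, QR, QS, QT, QU, QW, RS, RT, RV, RW, ST, SW, SX, TU, TV, TX, UV, UW, UX, VW, VX, WX
  2-simplices (18): PQR, PQU, PRS, PSX, PUV, PVX, QRT, QST, QSW, QUW, RSW, RTV, RVW, STX, TUV, TUX, UWX, VWX

giving chain groups C_0 ≅ Z^9, C_1 ≅ Z^27, C_2 ≅ Z^18.

∂_1: C_1 → C_0 maps an edge to its endpoints' difference, ∂[p,q] = q − p.
The resulting 9×27 matrix has rank 8, and its Smith normal form has invariant factors (1,1,1,1,1,1,1,1).

Boundary ∂_2: C_2 → C_1 acts by ∂[p,q,r] = [q,r] − [p,r] + [p,q]. For instance
  ∂PRS = RS − PS + PR,
  ∂UWX = WX − UX + UW.
As a 27×18 matrix over Z this has rank 18, with invariant factors (1,1,1,1,1,1,1,1,1,1,1,1,1,1,1,1,1,2).

From H_k ≅ ker(∂_k) / im(∂_{k+1}) we obtain:

  H_0: rank C_0 − rank ∂_1 = 9 − 8 = 1, and the invariant factors of ∂_1 are all 1, so H_0 ≅ Z.
  H_1: rank ker ∂_1 − rank ∂_2 = (27 − 8) − 18 = 1, and ∂_2 has invariant factor 2 > 1, so H_1 ≅ Z ⊕ Z/2Z.
  H_2: rank ker ∂_2 − rank ∂_3 = (18 − 18) − 0 = 0, and there is no ∂_3, so H_2 ≅ 0.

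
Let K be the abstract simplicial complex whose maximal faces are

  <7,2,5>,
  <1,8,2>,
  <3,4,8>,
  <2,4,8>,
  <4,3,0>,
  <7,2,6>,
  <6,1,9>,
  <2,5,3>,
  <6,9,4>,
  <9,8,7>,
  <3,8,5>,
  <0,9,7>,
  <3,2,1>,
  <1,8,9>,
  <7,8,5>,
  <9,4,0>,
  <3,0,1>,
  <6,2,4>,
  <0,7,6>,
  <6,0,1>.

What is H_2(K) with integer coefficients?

H_2 ≅ 0.

Take the total order 0 < 1 < 2 < 3 < 4 < 5 < 6 < 7 < 8 < 9 on the vertex set. Then K (dimension 2) consists of the simplices:

  0-simplices (10): [0], [1], [2], [3], [4], [5], [6], [7], [8], [9]
  1-simplices (30): (30 of them)
  2-simplices (20): (20 of them)

giving chain groups C_0 ≅ Z^10, C_1 ≅ Z^30, C_2 ≅ Z^20.

∂_1: C_1 → C_0 is given by ∂[p,q] = [q] − [p].
As a 10×30 matrix over Z this has rank 9, with invariant factors (1,1,1,1,1,1,1,1,1).

∂_2: C_2 → C_1 maps a triangle to the signed sum of its edges. For instance
  ∂[2,3,5] = [3,5] − [2,5] + [2,3],
  ∂[1,8,9] = [8,9] − [1,9] + [1,8].
The resulting 30×20 matrix has rank 20, and its Smith normal form has invariant factors (1,1,1,1,1,1,1,1,1,1,1,1,1,1,1,1,1,1,1,2).

Now H_k = ker ∂_k / im ∂_{k+1}, so:

  H_2: rank ker ∂_2 − rank ∂_3 = (20 − 20) − 0 = 0, and there is no ∂_3, so H_2 = 0.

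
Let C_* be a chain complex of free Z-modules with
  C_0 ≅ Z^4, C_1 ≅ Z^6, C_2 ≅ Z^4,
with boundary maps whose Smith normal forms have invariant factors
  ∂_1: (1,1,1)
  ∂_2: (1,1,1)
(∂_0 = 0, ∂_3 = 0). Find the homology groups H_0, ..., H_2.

H_0: b_0 = 4 − 0 − 3 = 1; torsion from ∂_1 factors > 1: none. So H_0 ≅ Z.
H_1: b_1 = 6 − 3 − 3 = 0; torsion from ∂_2 factors > 1: none. So H_1 ≅ 0.
H_2: b_2 = 4 − 3 − 0 = 1; torsion from ∂_3 factors > 1: none. So H_2 ≅ Z.

H_0 ≅ Z,  H_1 = 0,  H_2 ≅ Z.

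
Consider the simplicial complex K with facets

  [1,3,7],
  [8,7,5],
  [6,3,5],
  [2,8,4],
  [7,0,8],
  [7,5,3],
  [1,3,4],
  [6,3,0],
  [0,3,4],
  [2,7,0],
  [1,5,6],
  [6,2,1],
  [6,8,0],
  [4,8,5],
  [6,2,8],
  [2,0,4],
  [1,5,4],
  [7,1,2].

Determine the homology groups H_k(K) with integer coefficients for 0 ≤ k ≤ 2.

K has 9 vertices, 27 edges, 18 triangles.
rank ∂_0 = 0, rank ∂_1 = 8 ⇒ b_0 = 9 − 0 − 8 = 1; all invariant factors of ∂_1 are 1 so no torsion. So H_0 ≅ Z.
rank ∂_1 = 8, rank ∂_2 = 18 ⇒ b_1 = 27 − 8 − 18 = 1; ∂_2 has invariant factor(s) [2] giving torsion. So H_1 ≅ Z ⊕ Z/2Z.
rank ∂_2 = 18, rank ∂_3 = 0 ⇒ b_2 = 18 − 18 − 0 = 0. So H_2 ≅ 0.

H_0 ≅ Z,  H_1 ≅ Z ⊕ Z/2Z,  H_2 = 0.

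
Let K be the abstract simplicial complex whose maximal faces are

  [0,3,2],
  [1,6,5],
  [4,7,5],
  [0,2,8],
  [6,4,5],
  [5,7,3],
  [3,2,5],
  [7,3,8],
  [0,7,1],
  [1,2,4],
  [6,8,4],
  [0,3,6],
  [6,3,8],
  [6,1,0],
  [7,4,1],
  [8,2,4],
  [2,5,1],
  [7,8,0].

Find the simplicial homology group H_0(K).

H_0 = Z.

K has 9 vertices, 27 edges, 18 triangles.
rank ∂_0 = 0, rank ∂_1 = 8 ⇒ b_0 = 9 − 0 − 8 = 1; all invariant factors of ∂_1 are 1 so no torsion. So H_0 ≅ Z.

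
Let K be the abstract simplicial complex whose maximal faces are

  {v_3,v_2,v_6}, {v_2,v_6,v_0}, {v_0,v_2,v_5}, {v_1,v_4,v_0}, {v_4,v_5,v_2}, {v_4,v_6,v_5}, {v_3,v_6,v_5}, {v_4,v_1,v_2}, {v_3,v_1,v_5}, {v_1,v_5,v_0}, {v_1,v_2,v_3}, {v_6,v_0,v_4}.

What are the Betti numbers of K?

Fix the vertex order v_0 < v_1 < v_2 < v_3 < v_4 < v_5 < v_6 and write every simplex with vertices in increasing order. Then dim K = 2 and the simplices of K are:

  0-simplices (7): [v_0], [v_1], [v_2], [v_3], [v_4], [v_5], [v_6]
  1-simplices (18): (18 of them)
  2-simplices (12): (12 of them)

so the chain groups are C_0 ≅ Z^7, C_1 ≅ Z^18, C_2 ≅ Z^12.

∂_1: C_1 → C_0 sends each edge [p,q] (with p < q) to q − p. For instance
  ∂[v_1,v_4] = [v_4] − [v_1].
The resulting 7×18 matrix has rank 6, and its Smith normal form has invariant factors (1,1,1,1,1,1).

∂_2: C_2 → C_1 acts by ∂[p,q,r] = [q,r] − [p,r] + [p,q]. For instance
  ∂[v_4,v_5,v_6] = [v_5,v_6] − [v_4,v_6] + [v_4,v_5],
  ∂[v_2,v_4,v_5] = [v_4,v_5] − [v_2,v_5] + [v_2,v_4].
The 18×12 boundary matrix has rank 12 and Smith normal form diag(1,1,1,1,1,1,1,1,1,1,1,2).

Now H_k = ker ∂_k / im ∂_{k+1}, so:

  H_0: rank C_0 − rank ∂_1 = 7 − 6 = 1, and the invariant factors of ∂_1 are all 1, so H_0 ≅ Z.
  H_1: rank ker ∂_1 − rank ∂_2 = (18 − 6) − 12 = 0, and ∂_2 has invariant factor 2 > 1, so H_1 ≅ Z/2.
  H_2: rank ker ∂_2 − rank ∂_3 = (12 − 12) − 0 = 0, and there is no ∂_3, so H_2 ≅ 0.

Hence the Betti numbers are b_0 = 1, b_1 = 0, b_2 = 0.

b_0 = 1, b_1 = 0, b_2 = 0.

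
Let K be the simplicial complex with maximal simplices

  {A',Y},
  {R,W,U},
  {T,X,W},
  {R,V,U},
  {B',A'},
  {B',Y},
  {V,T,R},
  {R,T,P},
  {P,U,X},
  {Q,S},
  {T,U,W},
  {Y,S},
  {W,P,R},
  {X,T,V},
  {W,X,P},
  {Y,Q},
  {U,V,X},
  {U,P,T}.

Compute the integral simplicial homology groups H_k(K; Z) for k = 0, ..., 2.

Take the total order P < Q < R < S < T < U < V < W < X < Y < A' < B' on the vertex set. Then K (dimension 2) consists of the simplices:

  0-simplices (12): [P], [Q], [R], [S], [T], [U], [V], [W], [X], [Y], [A'], [B']
  1-simplices (24): (24 of them)
  2-simplices (12): [P,R,T], [P,R,W], [P,T,U], [P,U,X], [P,W,X], [R,T,V], [R,U,V], [R,U,W], [T,U,W], [T,V,X], [T,W,X], [U,V,X]

so the chain groups are C_0 ≅ Z^12, C_1 ≅ Z^24, C_2 ≅ Z^12.

Boundary ∂_1: C_1 → C_0 sends each edge [p,q] (with p < q) to q − p. For instance
  ∂[Q,S] = [S] − [Q].
This gives a 12×24 integer matrix of rank 10; reducing to Smith normal form yields diagonal entries (1,1,1,1,1,1,1,1,1,1).

The boundary map ∂_2: C_2 → C_1 acts by ∂[p,q,r] = [q,r] − [p,r] + [p,q]. For instance
  ∂[T,U,W] = [U,W] − [T,W] + [T,U],
  ∂[P,U,X] = [U,X] − [P,X] + [P,U].
As a 24×12 matrix over Z this has rank 12, with invariant factors (1,1,1,1,1,1,1,1,1,1,1,2).

Reading off H_k = ker ∂_k / im ∂_{k+1}:

  H_0: rank C_0 − rank ∂_1 = 12 − 10 = 2, and the invariant factors of ∂_1 are all 1, so H_0 ≅ Z^2.
  H_1: rank ker ∂_1 − rank ∂_2 = (24 − 10) − 12 = 2, and ∂_2 has invariant factor 2 > 1, so H_1 ≅ Z^2 × Z/2.
  H_2: rank ker ∂_2 − rank ∂_3 = (12 − 12) − 0 = 0, and there is no ∂_3, so H_2 ≅ 0.

As a check, the Euler characteristic is 12 − 24 + 12 = 0, which agrees with 2 − 2 + 0 = 0.

H_0 ≅ Z^2,  H_1 ≅ Z^2 × Z/2,  H_2 = 0.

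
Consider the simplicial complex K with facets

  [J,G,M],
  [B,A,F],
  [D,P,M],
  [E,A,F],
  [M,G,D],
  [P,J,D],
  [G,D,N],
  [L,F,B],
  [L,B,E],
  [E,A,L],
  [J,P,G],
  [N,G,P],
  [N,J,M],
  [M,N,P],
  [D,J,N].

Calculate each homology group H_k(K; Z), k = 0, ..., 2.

H_0 ≅ Z^2,  H_1 ≅ Z ⊕ Z/2Z,  H_2 = 0.

K has 11 vertices, 25 edges, 15 triangles.
rank ∂_0 = 0, rank ∂_1 = 9 ⇒ b_0 = 11 − 0 − 9 = 2; all invariant factors of ∂_1 are 1 so no torsion. So H_0 ≅ Z^2.
rank ∂_1 = 9, rank ∂_2 = 15 ⇒ b_1 = 25 − 9 − 15 = 1; ∂_2 has invariant factor(s) [2] giving torsion. So H_1 ≅ Z ⊕ Z/2Z.
rank ∂_2 = 15, rank ∂_3 = 0 ⇒ b_2 = 15 − 15 − 0 = 0. So H_2 ≅ 0.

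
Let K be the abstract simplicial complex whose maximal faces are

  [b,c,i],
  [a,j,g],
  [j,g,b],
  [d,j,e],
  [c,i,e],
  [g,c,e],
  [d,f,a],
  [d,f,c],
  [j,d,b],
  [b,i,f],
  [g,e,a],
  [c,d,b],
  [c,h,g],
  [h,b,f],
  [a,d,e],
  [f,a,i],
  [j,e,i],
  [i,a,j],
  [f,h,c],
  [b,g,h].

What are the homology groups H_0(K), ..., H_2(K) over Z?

H_0 = Z,  H_1 = Z ⊕ Z/2,  H_2 = 0.

Fix the vertex order a < b < c < d < e < f < g < h < i < j and write every simplex with vertices in increasing order. Then dim K = 2 and the simplices of K are:

  0-simplices (10): a, b, c, d, e, f, g, h, i, j
  1-simplices (30): ad, ae, af, ag, ai, aj, bc, bd, bf, bg, bh, bi, bj, cd, ce, cf, cg, ch, ci, de, df, dj, eg, ei, ej, fh, fi, gh, gj, ij
  2-simplices (20): ade, adf, aeg, afi, agj, aij, bcd, bci, bdj, bfh, bfi, bgh, bgj, cdf, ceg, cei, cfh, cgh, dej, eij

so the chain groups are C_0 ≅ Z^10, C_1 ≅ Z^30, C_2 ≅ Z^20.

∂_1: C_1 → C_0 sends each edge [p,q] (with p < q) to q − p. For instance
  ∂cf = f − c.
The 10×30 boundary matrix has rank 9 and Smith normal form diag(1,1,1,1,1,1,1,1,1).

The boundary map ∂_2: C_2 → C_1 sends each 2-simplex [p,q,r] to [q,r] − [p,r] + [p,q]. For instance
  ∂bci = ci − bi + bc,
  ∂bfi = fi − bi + bf.
As a 30×20 matrix over Z this has rank 20, with invariant factors (1,1,1,1,1,1,1,1,1,1,1,1,1,1,1,1,1,1,1,2).

Computing H_k = (kernel of ∂_k) / (image of ∂_{k+1}):

  H_0: rank C_0 − rank ∂_1 = 10 − 9 = 1, and the invariant factors of ∂_1 are all 1, so H_0 = Z.
  H_1: rank ker ∂_1 − rank ∂_2 = (30 − 9) − 20 = 1, and ∂_2 has invariant factor 2 > 1, so H_1 = Z ⊕ Z/2.
  H_2: rank ker ∂_2 − rank ∂_3 = (20 − 20) − 0 = 0, and there is no ∂_3, so H_2 = 0.

As a check, the Euler characteristic is 10 − 30 + 20 = 0, which agrees with 1 − 1 + 0 = 0.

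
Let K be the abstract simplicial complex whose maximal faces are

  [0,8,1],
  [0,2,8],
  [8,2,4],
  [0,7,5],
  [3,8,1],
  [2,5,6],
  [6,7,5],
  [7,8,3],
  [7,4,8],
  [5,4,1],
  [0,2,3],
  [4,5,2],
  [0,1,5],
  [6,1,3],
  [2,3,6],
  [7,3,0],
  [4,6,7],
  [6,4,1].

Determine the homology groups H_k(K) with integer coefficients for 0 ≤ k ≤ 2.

H_0 ≅ Z,  H_1 ≅ Z × Z/2,  H_2 = 0.

We work with the vertex ordering 0 < 1 < 2 < 3 < 4 < 5 < 6 < 7 < 8. The simplices of K, each written with vertices in increasing order, are:

  0-simplices (9): [0], [1], [2], [3], [4], [5], [6], [7], [8]
  1-simplices (27): (27 of them)
  2-simplices (18): [0,1,5], [0,1,8], [0,2,3], [0,2,8], [0,3,7], [0,5,7], [1,3,6], [1,3,8], [1,4,5], [1,4,6], [2,3,6], [2,4,5], [2,4,8], [2,5,6], [3,7,8], [4,6,7], [4,7,8], [5,6,7]

Hence C_0 ≅ Z^9, C_1 ≅ Z^27, C_2 ≅ Z^18.

Boundary ∂_1: C_1 → C_0 sends each edge [p,q] (with p < q) to q − p.
The resulting 9×27 matrix has rank 8, and its Smith normal form has invariant factors (1,1,1,1,1,1,1,1).

∂_2: C_2 → C_1 sends each 2-simplex [p,q,r] to [q,r] − [p,r] + [p,q]. For instance
  ∂[1,4,5] = [4,5] − [1,5] + [1,4],
  ∂[1,3,8] = [3,8] − [1,8] + [1,3].
The resulting 27×18 matrix has rank 18, and its Smith normal form has invariant factors (1,1,1,1,1,1,1,1,1,1,1,1,1,1,1,1,1,2).

Now H_k = ker ∂_k / im ∂_{k+1}, so:

  H_0: rank C_0 − rank ∂_1 = 9 − 8 = 1, and the invariant factors of ∂_1 are all 1, so H_0 ≅ Z.
  H_1: rank ker ∂_1 − rank ∂_2 = (27 − 8) − 18 = 1, and ∂_2 has invariant factor 2 > 1, so H_1 ≅ Z × Z/2.
  H_2: rank ker ∂_2 − rank ∂_3 = (18 − 18) − 0 = 0, and there is no ∂_3, so H_2 ≅ 0.

As a check, the Euler characteristic is 9 − 27 + 18 = 0, which agrees with 1 − 1 + 0 = 0.
(K is a triangulation of the Klein bottle.)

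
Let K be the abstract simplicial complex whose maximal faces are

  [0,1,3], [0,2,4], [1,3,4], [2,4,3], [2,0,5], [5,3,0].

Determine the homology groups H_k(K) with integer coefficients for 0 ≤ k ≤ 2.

H_0 ≅ Z,  H_1 ≅ Z,  H_2 = 0.

Fix the vertex order 0 < 1 < 2 < 3 < 4 < 5 and write every simplex with vertices in increasing order. Then dim K = 2 and the simplices of K are:

  0-simplices (6): [0], [1], [2], [3], [4], [5]
  1-simplices (12): [0,1], [0,2], [0,3], [0,4], [0,5], [1,3], [1,4], [2,3], [2,4], [2,5], [3,4], [3,5]
  2-simplices (6): [0,1,3], [0,2,4], [0,2,5], [0,3,5], [1,3,4], [2,3,4]

so the chain groups are C_0 ≅ Z^6, C_1 ≅ Z^12, C_2 ≅ Z^6.

Boundary ∂_1: C_1 → C_0 sends each edge [p,q] (with p < q) to q − p. For instance
  ∂[2,4] = [4] − [2].
The resulting 6×12 matrix has rank 5, and its Smith normal form has invariant factors (1,1,1,1,1).

∂_2: C_2 → C_1 acts by ∂[p,q,r] = [q,r] − [p,r] + [p,q]. For instance
  ∂[0,1,3] = [1,3] − [0,3] + [0,1],
  ∂[0,3,5] = [3,5] − [0,5] + [0,3].
The 12×6 boundary matrix has rank 6 and Smith normal form diag(1,1,1,1,1,1).

Computing H_k = (kernel of ∂_k) / (image of ∂_{k+1}):

  H_0: rank C_0 − rank ∂_1 = 6 − 5 = 1, and the invariant factors of ∂_1 are all 1, so H_0 ≅ Z.
  H_1: rank ker ∂_1 − rank ∂_2 = (12 − 5) − 6 = 1, and the invariant factors of ∂_2 are all 1, so H_1 ≅ Z.
  H_2: rank ker ∂_2 − rank ∂_3 = (6 − 6) − 0 = 0, and there is no ∂_3, so H_2 ≅ 0.

(K is a triangulation of the cylinder S^1 x I.)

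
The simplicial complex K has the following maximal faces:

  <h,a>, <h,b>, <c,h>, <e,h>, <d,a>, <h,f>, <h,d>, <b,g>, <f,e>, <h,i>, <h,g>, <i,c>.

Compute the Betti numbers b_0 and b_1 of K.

Order the vertices as a < b < c < d < e < f < g < h < i. Listing each simplex with vertices in this order, K has dimension 1 with simplices:

  0-simplices (9): a, b, c, d, e, f, g, h, i
  1-simplices (12): ad, ah, bg, bh, ch, ci, dh, ef, eh, fh, gh, hi

giving chain groups C_0 ≅ Z^9, C_1 ≅ Z^12.

The boundary map ∂_1: C_1 → C_0 maps an edge to its endpoints' difference, ∂[p,q] = q − p. For instance
  ∂ch = h − c.
The 9×12 boundary matrix has rank 8 and Smith normal form diag(1,1,1,1,1,1,1,1).

From H_k ≅ ker(∂_k) / im(∂_{k+1}) we obtain:

  H_0: rank C_0 − rank ∂_1 = 9 − 8 = 1, and the invariant factors of ∂_1 are all 1, so H_0 ≅ Z.
  H_1: rank ker ∂_1 − rank ∂_2 = (12 − 8) − 0 = 4, and there is no ∂_2, so H_1 ≅ Z^4.

As a check, the Euler characteristic is 9 − 12 = -3, which agrees with 1 − 4 = -3.

Hence the Betti numbers are b_0 = 1, b_1 = 4.

b_0 = 1, b_1 = 4.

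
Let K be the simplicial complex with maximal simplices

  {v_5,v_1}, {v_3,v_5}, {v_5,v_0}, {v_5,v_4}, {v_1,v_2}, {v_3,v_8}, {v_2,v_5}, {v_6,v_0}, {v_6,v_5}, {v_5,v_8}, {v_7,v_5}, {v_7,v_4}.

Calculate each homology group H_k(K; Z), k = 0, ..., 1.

H_0 = Z,  H_1 = Z^4.

Take the total order v_0 < v_1 < v_2 < v_3 < v_4 < v_5 < v_6 < v_7 < v_8 on the vertex set. Then K (dimension 1) consists of the simplices:

  0-simplices (9): [v_0], [v_1], [v_2], [v_3], [v_4], [v_5], [v_6], [v_7], [v_8]
  1-simplices (12): [v_0,v_5], [v_0,v_6], [v_1,v_2], [v_1,v_5], [v_2,v_5], [v_3,v_5], [v_3,v_8], [v_4,v_5], [v_4,v_7], [v_5,v_6], [v_5,v_7], [v_5,v_8]

giving chain groups C_0 ≅ Z^9, C_1 ≅ Z^12.

Boundary ∂_1: C_1 → C_0 sends each edge [p,q] (with p < q) to q − p.
This gives a 9×12 integer matrix of rank 8; reducing to Smith normal form yields diagonal entries (1,1,1,1,1,1,1,1).

Computing H_k = (kernel of ∂_k) / (image of ∂_{k+1}):

  H_0: rank C_0 − rank ∂_1 = 9 − 8 = 1, and the invariant factors of ∂_1 are all 1, so H_0 = Z.
  H_1: rank ker ∂_1 − rank ∂_2 = (12 − 8) − 0 = 4, and there is no ∂_2, so H_1 = Z^4.

As a check, the Euler characteristic is 9 − 12 = -3, which agrees with 1 − 4 = -3.
(K is a triangulation of a wedge of 4 circles.)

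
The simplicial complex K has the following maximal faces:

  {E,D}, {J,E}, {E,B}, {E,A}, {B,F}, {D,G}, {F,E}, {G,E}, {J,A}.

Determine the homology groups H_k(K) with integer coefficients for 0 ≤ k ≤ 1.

H_0 = Z,  H_1 = Z^3.

We work with the vertex ordering A < B < D < E < F < G < J. The simplices of K, each written with vertices in increasing order, are:

  0-simplices (7): A, B, D, E, F, G, J
  1-simplices (9): AE, AJ, BE, BF, DE, DG, EF, EG, EJ

so the chain groups are C_0 ≅ Z^7, C_1 ≅ Z^9.

Boundary ∂_1: C_1 → C_0 is given by ∂[p,q] = [q] − [p]. For instance
  ∂DG = G − D.
The resulting 7×9 matrix has rank 6, and its Smith normal form has invariant factors (1,1,1,1,1,1).

From H_k ≅ ker(∂_k) / im(∂_{k+1}) we obtain:

  H_0: rank C_0 − rank ∂_1 = 7 − 6 = 1, and the invariant factors of ∂_1 are all 1, so H_0 = Z.
  H_1: rank ker ∂_1 − rank ∂_2 = (9 − 6) − 0 = 3, and there is no ∂_2, so H_1 = Z^3.

As a check, the Euler characteristic is 7 − 9 = -2, which agrees with 1 − 3 = -2.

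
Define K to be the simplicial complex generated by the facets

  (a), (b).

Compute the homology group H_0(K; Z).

Fix the vertex order a < b and write every simplex with vertices in increasing order. Then dim K = 0 and the simplices of K are:

  0-simplices (2): a, b

giving chain groups C_0 ≅ Z^2.

Computing H_k = (kernel of ∂_k) / (image of ∂_{k+1}):

  H_0: rank C_0 − rank ∂_1 = 2 − 0 = 2, and there is no ∂_1, so H_0 ≅ Z^2.

H_0 = Z^2.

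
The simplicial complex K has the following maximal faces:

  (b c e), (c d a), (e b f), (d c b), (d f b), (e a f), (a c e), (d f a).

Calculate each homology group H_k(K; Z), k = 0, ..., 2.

We work with the vertex ordering a < b < c < d < e < f. The simplices of K, each written with vertices in increasing order, are:

  0-simplices (6): a, b, c, d, e, f
  1-simplices (12): ac, ad, ae, af, bc, bd, be, bf, cd, ce, df, ef
  2-simplices (8): acd, ace, adf, aef, bcd, bce, bdf, bef

so the chain groups are C_0 ≅ Z^6, C_1 ≅ Z^12, C_2 ≅ Z^8.

The boundary map ∂_1: C_1 → C_0 is given by ∂[p,q] = [q] − [p]. For instance
  ∂df = f − d.
The 6×12 boundary matrix has rank 5 and Smith normal form diag(1,1,1,1,1).

∂_2: C_2 → C_1 acts by ∂[p,q,r] = [q,r] − [p,r] + [p,q]. For instance
  ∂bcd = cd − bd + bc,
  ∂adf = df − af + ad.
The resulting 12×8 matrix has rank 7, and its Smith normal form has invariant factors (1,1,1,1,1,1,1).

From H_k ≅ ker(∂_k) / im(∂_{k+1}) we obtain:

  H_0: rank C_0 − rank ∂_1 = 6 − 5 = 1, and the invariant factors of ∂_1 are all 1, so H_0 ≅ Z.
  H_1: rank ker ∂_1 − rank ∂_2 = (12 − 5) − 7 = 0, and the invariant factors of ∂_2 are all 1, so H_1 ≅ 0.
  H_2: rank ker ∂_2 − rank ∂_3 = (8 − 7) − 0 = 1, and there is no ∂_3, so H_2 ≅ Z.

(K is a triangulation of the 2-sphere S^2.)

H_0 = Z,  H_1 = 0,  H_2 = Z.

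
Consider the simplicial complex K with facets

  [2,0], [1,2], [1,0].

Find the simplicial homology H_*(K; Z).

Take the total order 0 < 1 < 2 on the vertex set. Then K (dimension 1) consists of the simplices:

  0-simplices (3): [0], [1], [2]
  1-simplices (3): [0,1], [0,2], [1,2]

giving chain groups C_0 ≅ Z^3, C_1 ≅ Z^3.

∂_1: C_1 → C_0 sends each edge [p,q] (with p < q) to q − p. For instance
  ∂[0,1] = [1] − [0].
This gives a 3×3 integer matrix of rank 2; reducing to Smith normal form yields diagonal entries (1,1).

Reading off H_k = ker ∂_k / im ∂_{k+1}:

  H_0: rank C_0 − rank ∂_1 = 3 − 2 = 1, and the invariant factors of ∂_1 are all 1, so H_0 ≅ Z.
  H_1: rank ker ∂_1 − rank ∂_2 = (3 − 2) − 0 = 1, and there is no ∂_2, so H_1 ≅ Z.

H_0 ≅ Z,  H_1 ≅ Z.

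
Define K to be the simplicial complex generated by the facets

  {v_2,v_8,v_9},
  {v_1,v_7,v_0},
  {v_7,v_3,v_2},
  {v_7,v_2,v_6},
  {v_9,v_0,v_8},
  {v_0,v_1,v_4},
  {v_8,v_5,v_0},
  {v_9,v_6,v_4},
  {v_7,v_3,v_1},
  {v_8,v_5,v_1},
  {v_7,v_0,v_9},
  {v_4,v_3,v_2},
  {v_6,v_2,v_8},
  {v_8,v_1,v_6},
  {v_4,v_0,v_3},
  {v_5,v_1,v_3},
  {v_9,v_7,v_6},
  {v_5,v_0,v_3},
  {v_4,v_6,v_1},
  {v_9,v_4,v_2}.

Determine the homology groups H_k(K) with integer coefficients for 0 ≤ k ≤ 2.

H_0 = Z,  H_1 = Z × Z/2,  H_2 = 0.

K has 10 vertices, 30 edges, 20 triangles.
rank ∂_0 = 0, rank ∂_1 = 9 ⇒ b_0 = 10 − 0 − 9 = 1; all invariant factors of ∂_1 are 1 so no torsion. So H_0 ≅ Z.
rank ∂_1 = 9, rank ∂_2 = 20 ⇒ b_1 = 30 − 9 − 20 = 1; ∂_2 has invariant factor(s) [2] giving torsion. So H_1 ≅ Z × Z/2.
rank ∂_2 = 20, rank ∂_3 = 0 ⇒ b_2 = 20 − 20 − 0 = 0. So H_2 ≅ 0.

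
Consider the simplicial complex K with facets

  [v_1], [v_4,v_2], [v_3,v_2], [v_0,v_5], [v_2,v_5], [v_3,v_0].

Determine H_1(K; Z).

We work with the vertex ordering v_0 < v_1 < v_2 < v_3 < v_4 < v_5. The simplices of K, each written with vertices in increasing order, are:

  0-simplices (6): [v_0], [v_1], [v_2], [v_3], [v_4], [v_5]
  1-simplices (5): [v_0,v_3], [v_0,v_5], [v_2,v_3], [v_2,v_4], [v_2,v_5]

giving chain groups C_0 ≅ Z^6, C_1 ≅ Z^5.

∂_1: C_1 → C_0 sends each edge [p,q] (with p < q) to q − p. For instance
  ∂[v_2,v_3] = [v_3] − [v_2].
The 6×5 boundary matrix has rank 4 and Smith normal form diag(1,1,1,1).

Reading off H_k = ker ∂_k / im ∂_{k+1}:

  H_1: rank ker ∂_1 − rank ∂_2 = (5 − 4) − 0 = 1, and there is no ∂_2, so H_1 ≅ Z.

H_1 ≅ Z.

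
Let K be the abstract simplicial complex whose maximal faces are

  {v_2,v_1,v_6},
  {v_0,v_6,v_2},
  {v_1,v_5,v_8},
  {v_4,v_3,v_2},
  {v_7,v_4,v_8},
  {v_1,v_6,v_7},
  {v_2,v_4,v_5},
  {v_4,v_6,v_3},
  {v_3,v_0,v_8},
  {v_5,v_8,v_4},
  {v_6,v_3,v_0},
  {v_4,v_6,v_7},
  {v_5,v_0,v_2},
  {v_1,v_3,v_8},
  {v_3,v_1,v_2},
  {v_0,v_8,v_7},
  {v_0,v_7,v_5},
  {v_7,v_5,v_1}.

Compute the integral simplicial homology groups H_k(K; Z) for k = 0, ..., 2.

We work with the vertex ordering v_0 < v_1 < v_2 < v_3 < v_4 < v_5 < v_6 < v_7 < v_8. The simplices of K, each written with vertices in increasing order, are:

  0-simplices (9): [v_0], [v_1], [v_2], [v_3], [v_4], [v_5], [v_6], [v_7], [v_8]
  1-simplices (27): (27 of them)
  2-simplices (18): (18 of them)

giving chain groups C_0 ≅ Z^9, C_1 ≅ Z^27, C_2 ≅ Z^18.

Boundary ∂_1: C_1 → C_0 maps an edge to its endpoints' difference, ∂[p,q] = q − p. For instance
  ∂[v_4,v_5] = [v_5] − [v_4].
The resulting 9×27 matrix has rank 8, and its Smith normal form has invariant factors (1,1,1,1,1,1,1,1).

∂_2: C_2 → C_1 maps a triangle to the signed sum of its edges. For instance
  ∂[v_1,v_6,v_7] = [v_6,v_7] − [v_1,v_7] + [v_1,v_6],
  ∂[v_1,v_2,v_3] = [v_2,v_3] − [v_1,v_3] + [v_1,v_2].
The resulting 27×18 matrix has rank 18, and its Smith normal form has invariant factors (1,1,1,1,1,1,1,1,1,1,1,1,1,1,1,1,1,2).

Reading off H_k = ker ∂_k / im ∂_{k+1}:

  H_0: rank C_0 − rank ∂_1 = 9 − 8 = 1, and the invariant factors of ∂_1 are all 1, so H_0 ≅ Z.
  H_1: rank ker ∂_1 − rank ∂_2 = (27 − 8) − 18 = 1, and ∂_2 has invariant factor 2 > 1, so H_1 ≅ Z ⊕ Z_2.
  H_2: rank ker ∂_2 − rank ∂_3 = (18 − 18) − 0 = 0, and there is no ∂_3, so H_2 ≅ 0.

(K is a triangulation of the Klein bottle.)

H_0 = Z,  H_1 = Z ⊕ Z_2,  H_2 = 0.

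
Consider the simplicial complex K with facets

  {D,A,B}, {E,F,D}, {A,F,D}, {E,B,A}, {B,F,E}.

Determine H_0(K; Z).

Take the total order A < B < D < E < F on the vertex set. Then K (dimension 2) consists of the simplices:

  0-simplices (5): A, B, D, E, F
  1-simplices (10): AB, AD, AE, AF, BD, BE, BF, DE, DF, EF
  2-simplices (5): ABD, ABE, ADF, BEF, DEF

giving chain groups C_0 ≅ Z^5, C_1 ≅ Z^10, C_2 ≅ Z^5.

Boundary ∂_1: C_1 → C_0 sends each edge [p,q] (with p < q) to q − p. For instance
  ∂AE = E − A.
The 5×10 boundary matrix has rank 4 and Smith normal form diag(1,1,1,1).

∂_2: C_2 → C_1 sends each 2-simplex [p,q,r] to [q,r] − [p,r] + [p,q]. For instance
  ∂ABD = BD − AD + AB,
  ∂ADF = DF − AF + AD.
As a 10×5 matrix over Z this has rank 5, with invariant factors (1,1,1,1,1).

From H_k ≅ ker(∂_k) / im(∂_{k+1}) we obtain:

  H_0: rank C_0 − rank ∂_1 = 5 − 4 = 1, and the invariant factors of ∂_1 are all 1, so H_0 ≅ Z.

H_0 = Z.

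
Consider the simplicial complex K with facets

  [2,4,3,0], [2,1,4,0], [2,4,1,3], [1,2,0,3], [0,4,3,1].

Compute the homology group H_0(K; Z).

We work with the vertex ordering 0 < 1 < 2 < 3 < 4. The simplices of K, each written with vertices in increasing order, are:

  0-simplices (5): [0], [1], [2], [3], [4]
  1-simplices (10): [0,1], [0,2], [0,3], [0,4], [1,2], [1,3], [1,4], [2,3], [2,4], [3,4]
  2-simplices (10): [0,1,2], [0,1,3], [0,1,4], [0,2,3], [0,2,4], [0,3,4], [1,2,3], [1,2,4], [1,3,4], [2,3,4]
  3-simplices (5): [0,1,2,3], [0,1,2,4], [0,1,3,4], [0,2,3,4], [1,2,3,4]

giving chain groups C_0 ≅ Z^5, C_1 ≅ Z^10, C_2 ≅ Z^10, C_3 ≅ Z^5.

Boundary ∂_1: C_1 → C_0 maps an edge to its endpoints' difference, ∂[p,q] = q − p.
The 5×10 boundary matrix has rank 4 and Smith normal form diag(1,1,1,1).

Boundary ∂_2: C_2 → C_1 sends each 2-simplex [p,q,r] to [q,r] − [p,r] + [p,q]. For instance
  ∂[2,3,4] = [3,4] − [2,4] + [2,3],
  ∂[0,1,4] = [1,4] − [0,4] + [0,1].
The 10×10 boundary matrix has rank 6 and Smith normal form diag(1,1,1,1,1,1).

∂_3: C_3 → C_2 sends each 3-simplex σ to the alternating sum Σ_i (−1)^i (σ with its i-th vertex removed). For instance
  ∂[0,1,2,3] = [1,2,3] − [0,2,3] + [0,1,3] − [0,1,2],
  ∂[0,2,3,4] = [2,3,4] − [0,3,4] + [0,2,4] − [0,2,3].
As a 10×5 matrix over Z this has rank 4, with invariant factors (1,1,1,1).

Now H_k = ker ∂_k / im ∂_{k+1}, so:

  H_0: rank C_0 − rank ∂_1 = 5 − 4 = 1, and the invariant factors of ∂_1 are all 1, so H_0 = Z.

(K is a triangulation of the 3-sphere S^3.)

H_0 = Z.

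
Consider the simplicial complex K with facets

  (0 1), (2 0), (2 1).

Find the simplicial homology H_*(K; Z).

H_0 ≅ Z,  H_1 ≅ Z.

Fix the vertex order 0 < 1 < 2 and write every simplex with vertices in increasing order. Then dim K = 1 and the simplices of K are:

  0-simplices (3): [0], [1], [2]
  1-simplices (3): [0,1], [0,2], [1,2]

Hence C_0 ≅ Z^3, C_1 ≅ Z^3.

The boundary map ∂_1: C_1 → C_0 sends each edge [p,q] (with p < q) to q − p. For instance
  ∂[0,1] = [1] − [0].
The resulting 3×3 matrix has rank 2, and its Smith normal form has invariant factors (1,1).

Reading off H_k = ker ∂_k / im ∂_{k+1}:

  H_0: rank C_0 − rank ∂_1 = 3 − 2 = 1, and the invariant factors of ∂_1 are all 1, so H_0 = Z.
  H_1: rank ker ∂_1 − rank ∂_2 = (3 − 2) − 0 = 1, and there is no ∂_2, so H_1 = Z.

(K is a triangulation of the circle S^1.)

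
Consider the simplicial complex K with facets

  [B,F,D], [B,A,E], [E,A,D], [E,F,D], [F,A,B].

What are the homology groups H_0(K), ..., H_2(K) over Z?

H_0 ≅ Z,  H_1 ≅ Z,  H_2 = 0.

Take the total order A < B < D < E < F on the vertex set. Then K (dimension 2) consists of the simplices:

  0-simplices (5): A, B, D, E, F
  1-simplices (10): AB, AD, AE, AF, BD, BE, BF, DE, DF, EF
  2-simplices (5): ABE, ABF, ADE, BDF, DEF

giving chain groups C_0 ≅ Z^5, C_1 ≅ Z^10, C_2 ≅ Z^5.

∂_1: C_1 → C_0 is given by ∂[p,q] = [q] − [p]. For instance
  ∂BF = F − B.
As a 5×10 matrix over Z this has rank 4, with invariant factors (1,1,1,1).

∂_2: C_2 → C_1 sends each 2-simplex [p,q,r] to [q,r] − [p,r] + [p,q]. For instance
  ∂ADE = DE − AE + AD,
  ∂BDF = DF − BF + BD.
As a 10×5 matrix over Z this has rank 5, with invariant factors (1,1,1,1,1).

From H_k ≅ ker(∂_k) / im(∂_{k+1}) we obtain:

  H_0: rank C_0 − rank ∂_1 = 5 − 4 = 1, and the invariant factors of ∂_1 are all 1, so H_0 ≅ Z.
  H_1: rank ker ∂_1 − rank ∂_2 = (10 − 4) − 5 = 1, and the invariant factors of ∂_2 are all 1, so H_1 ≅ Z.
  H_2: rank ker ∂_2 − rank ∂_3 = (5 − 5) − 0 = 0, and there is no ∂_3, so H_2 ≅ 0.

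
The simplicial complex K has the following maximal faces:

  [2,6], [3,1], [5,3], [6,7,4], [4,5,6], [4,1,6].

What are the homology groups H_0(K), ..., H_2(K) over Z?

Order the vertices as 1 < 2 < 3 < 4 < 5 < 6 < 7. Listing each simplex with vertices in this order, K has dimension 2 with simplices:

  0-simplices (7): [1], [2], [3], [4], [5], [6], [7]
  1-simplices (10): [1,3], [1,4], [1,6], [2,6], [3,5], [4,5], [4,6], [4,7], [5,6], [6,7]
  2-simplices (3): [1,4,6], [4,5,6], [4,6,7]

giving chain groups C_0 ≅ Z^7, C_1 ≅ Z^10, C_2 ≅ Z^3.

∂_1: C_1 → C_0 maps an edge to its endpoints' difference, ∂[p,q] = q − p. For instance
  ∂[4,6] = [6] − [4].
The resulting 7×10 matrix has rank 6, and its Smith normal form has invariant factors (1,1,1,1,1,1).

∂_2: C_2 → C_1 maps a triangle to the signed sum of its edges. For instance
  ∂[4,6,7] = [6,7] − [4,7] + [4,6],
  ∂[4,5,6] = [5,6] − [4,6] + [4,5].
The resulting 10×3 matrix has rank 3, and its Smith normal form has invariant factors (1,1,1).

From H_k ≅ ker(∂_k) / im(∂_{k+1}) we obtain:

  H_0: rank C_0 − rank ∂_1 = 7 − 6 = 1, and the invariant factors of ∂_1 are all 1, so H_0 ≅ Z.
  H_1: rank ker ∂_1 − rank ∂_2 = (10 − 6) − 3 = 1, and the invariant factors of ∂_2 are all 1, so H_1 ≅ Z.
  H_2: rank ker ∂_2 − rank ∂_3 = (3 − 3) − 0 = 0, and there is no ∂_3, so H_2 ≅ 0.

H_0 ≅ Z,  H_1 ≅ Z,  H_2 = 0.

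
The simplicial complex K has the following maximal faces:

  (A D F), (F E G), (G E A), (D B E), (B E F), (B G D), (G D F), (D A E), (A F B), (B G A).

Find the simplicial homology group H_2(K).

Fix the vertex order A < B < D < E < F < G and write every simplex with vertices in increasing order. Then dim K = 2 and the simplices of K are:

  0-simplices (6): A, B, D, E, F, G
  1-simplices (15): AB, AD, AE, AF, AG, BD, BE, BF, BG, DE, DF, DG, EF, EG, FG
  2-simplices (10): ABF, ABG, ADE, ADF, AEG, BDE, BDG, BEF, DFG, EFG

so the chain groups are C_0 ≅ Z^6, C_1 ≅ Z^15, C_2 ≅ Z^10.

The boundary map ∂_1: C_1 → C_0 maps an edge to its endpoints' difference, ∂[p,q] = q − p.
As a 6×15 matrix over Z this has rank 5, with invariant factors (1,1,1,1,1).

The boundary map ∂_2: C_2 → C_1 acts by ∂[p,q,r] = [q,r] − [p,r] + [p,q]. For instance
  ∂ADE = DE − AE + AD,
  ∂ABF = BF − AF + AB.
This gives a 15×10 integer matrix of rank 10; reducing to Smith normal form yields diagonal entries (1,1,1,1,1,1,1,1,1,2).

Computing H_k = (kernel of ∂_k) / (image of ∂_{k+1}):

  H_2: rank ker ∂_2 − rank ∂_3 = (10 − 10) − 0 = 0, and there is no ∂_3, so H_2 ≅ 0.

H_2 = 0.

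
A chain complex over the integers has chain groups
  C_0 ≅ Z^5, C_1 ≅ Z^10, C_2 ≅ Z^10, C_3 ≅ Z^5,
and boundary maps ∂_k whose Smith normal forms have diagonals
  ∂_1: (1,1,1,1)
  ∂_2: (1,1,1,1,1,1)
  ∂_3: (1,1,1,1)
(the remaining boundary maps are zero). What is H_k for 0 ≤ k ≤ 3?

H_0 ≅ Z,  H_1 = 0,  H_2 = 0,  H_3 ≅ Z.

H_0: b_0 = 5 − 0 − 4 = 1; torsion from ∂_1 factors > 1: none. So H_0 ≅ Z.
H_1: b_1 = 10 − 4 − 6 = 0; torsion from ∂_2 factors > 1: none. So H_1 ≅ 0.
H_2: b_2 = 10 − 6 − 4 = 0; torsion from ∂_3 factors > 1: none. So H_2 ≅ 0.
H_3: b_3 = 5 − 4 − 0 = 1; torsion from ∂_4 factors > 1: none. So H_3 ≅ Z.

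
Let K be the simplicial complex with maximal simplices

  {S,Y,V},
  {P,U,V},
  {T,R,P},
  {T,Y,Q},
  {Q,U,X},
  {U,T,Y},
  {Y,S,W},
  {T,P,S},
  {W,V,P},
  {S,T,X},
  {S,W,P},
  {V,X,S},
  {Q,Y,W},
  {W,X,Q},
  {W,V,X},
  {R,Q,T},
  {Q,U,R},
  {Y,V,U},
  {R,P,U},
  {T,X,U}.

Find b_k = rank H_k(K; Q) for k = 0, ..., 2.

We work with the vertex ordering P < Q < R < S < T < U < V < W < X < Y. The simplices of K, each written with vertices in increasing order, are:

  0-simplices (10): P, Q, R, S, T, U, V, W, X, Y
  1-simplices (30): PR, PS, PT, PU, PV, PW, QR, QT, QU, QW, QX, QY, RT, RU, ST, SV, SW, SX, SY, TU, TX, TY, UV, UX, UY, VW, VX, VY, WX, WY
  2-simplices (20): PRT, PRU, PST, PSW, PUV, PVW, QRT, QRU, QTY, QUX, QWX, QWY, STX, SVX, SVY, SWY, TUX, TUY, UVY, VWX

Hence C_0 ≅ Z^10, C_1 ≅ Z^30, C_2 ≅ Z^20.

Boundary ∂_1: C_1 → C_0 maps an edge to its endpoints' difference, ∂[p,q] = q − p. For instance
  ∂WY = Y − W.
As a 10×30 matrix over Z this has rank 9, with invariant factors (1,1,1,1,1,1,1,1,1).

The boundary map ∂_2: C_2 → C_1 sends each 2-simplex [p,q,r] to [q,r] − [p,r] + [p,q]. For instance
  ∂PSW = SW − PW + PS,
  ∂PRU = RU − PU + PR.
The 30×20 boundary matrix has rank 20 and Smith normal form diag(1,1,1,1,1,1,1,1,1,1,1,1,1,1,1,1,1,1,1,2).

Computing H_k = (kernel of ∂_k) / (image of ∂_{k+1}):

  H_0: rank C_0 − rank ∂_1 = 10 − 9 = 1, and the invariant factors of ∂_1 are all 1, so H_0 = Z.
  H_1: rank ker ∂_1 − rank ∂_2 = (30 − 9) − 20 = 1, and ∂_2 has invariant factor 2 > 1, so H_1 = Z ⊕ Z/2Z.
  H_2: rank ker ∂_2 − rank ∂_3 = (20 − 20) − 0 = 0, and there is no ∂_3, so H_2 = 0.

As a check, the Euler characteristic is 10 − 30 + 20 = 0, which agrees with 1 − 1 + 0 = 0.

Hence the Betti numbers are b_0 = 1, b_1 = 1, b_2 = 0.

b_0 = 1, b_1 = 1, b_2 = 0.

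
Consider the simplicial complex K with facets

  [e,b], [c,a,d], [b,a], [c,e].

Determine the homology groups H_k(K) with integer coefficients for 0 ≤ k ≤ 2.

Order the vertices as a < b < c < d < e. Listing each simplex with vertices in this order, K has dimension 2 with simplices:

  0-simplices (5): a, b, c, d, e
  1-simplices (6): ab, ac, ad, be, cd, ce
  2-simplices (1): acd

giving chain groups C_0 ≅ Z^5, C_1 ≅ Z^6, C_2 ≅ Z^1.

∂_1: C_1 → C_0 sends each edge [p,q] (with p < q) to q − p. For instance
  ∂ac = c − a.
As a 5×6 matrix over Z this has rank 4, with invariant factors (1,1,1,1).

The boundary map ∂_2: C_2 → C_1 sends each 2-simplex [p,q,r] to [q,r] − [p,r] + [p,q]. For instance
  ∂acd = cd − ad + ac.
The resulting 6×1 matrix has rank 1, and its Smith normal form has invariant factors (1).

Now H_k = ker ∂_k / im ∂_{k+1}, so:

  H_0: rank C_0 − rank ∂_1 = 5 − 4 = 1, and the invariant factors of ∂_1 are all 1, so H_0 = Z.
  H_1: rank ker ∂_1 − rank ∂_2 = (6 − 4) − 1 = 1, and the invariant factors of ∂_2 are all 1, so H_1 = Z.
  H_2: rank ker ∂_2 − rank ∂_3 = (1 − 1) − 0 = 0, and there is no ∂_3, so H_2 = 0.

H_0 = Z,  H_1 = Z,  H_2 = 0.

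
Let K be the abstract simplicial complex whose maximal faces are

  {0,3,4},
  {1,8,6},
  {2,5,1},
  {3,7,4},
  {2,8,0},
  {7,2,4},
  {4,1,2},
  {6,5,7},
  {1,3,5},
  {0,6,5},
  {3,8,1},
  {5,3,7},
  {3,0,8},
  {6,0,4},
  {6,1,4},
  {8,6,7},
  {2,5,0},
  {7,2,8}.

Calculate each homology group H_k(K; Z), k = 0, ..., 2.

H_0 = Z,  H_1 = Z^2,  H_2 = Z.

Order the vertices as 0 < 1 < 2 < 3 < 4 < 5 < 6 < 7 < 8. Listing each simplex with vertices in this order, K has dimension 2 with simplices:

  0-simplices (9): [0], [1], [2], [3], [4], [5], [6], [7], [8]
  1-simplices (27): (27 of them)
  2-simplices (18): [0,2,5], [0,2,8], [0,3,4], [0,3,8], [0,4,6], [0,5,6], [1,2,4], [1,2,5], [1,3,5], [1,3,8], [1,4,6], [1,6,8], [2,4,7], [2,7,8], [3,4,7], [3,5,7], [5,6,7], [6,7,8]

so the chain groups are C_0 ≅ Z^9, C_1 ≅ Z^27, C_2 ≅ Z^18.

∂_1: C_1 → C_0 maps an edge to its endpoints' difference, ∂[p,q] = q − p. For instance
  ∂[2,4] = [4] − [2].
The resulting 9×27 matrix has rank 8, and its Smith normal form has invariant factors (1,1,1,1,1,1,1,1).

Boundary ∂_2: C_2 → C_1 sends each 2-simplex [p,q,r] to [q,r] − [p,r] + [p,q]. For instance
  ∂[0,3,8] = [3,8] − [0,8] + [0,3],
  ∂[0,2,5] = [2,5] − [0,5] + [0,2].
The 27×18 boundary matrix has rank 17 and Smith normal form diag(1,1,1,1,1,1,1,1,1,1,1,1,1,1,1,1,1).

Now H_k = ker ∂_k / im ∂_{k+1}, so:

  H_0: rank C_0 − rank ∂_1 = 9 − 8 = 1, and the invariant factors of ∂_1 are all 1, so H_0 ≅ Z.
  H_1: rank ker ∂_1 − rank ∂_2 = (27 − 8) − 17 = 2, and the invariant factors of ∂_2 are all 1, so H_1 ≅ Z^2.
  H_2: rank ker ∂_2 − rank ∂_3 = (18 − 17) − 0 = 1, and there is no ∂_3, so H_2 ≅ Z.

As a check, the Euler characteristic is 9 − 27 + 18 = 0, which agrees with 1 − 2 + 1 = 0.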